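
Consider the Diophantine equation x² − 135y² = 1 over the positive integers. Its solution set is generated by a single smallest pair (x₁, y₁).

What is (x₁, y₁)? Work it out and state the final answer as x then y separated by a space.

244 21

d=135: √d = [11; 1,1,1,1,1,1,1,22] (ℓ=8, even), read p_7/q_7
step 0: (11, 1)  from 11·(1,0) + (0,1)
…
step 2: (23, 2)  from 1·(12,1) + (11,1)
…
step 4: (58, 5)  from 1·(35,3) + (23,2)
step 5: (93, 8)  from 1·(58,5) + (35,3)
step 6: (151, 13)  from 1·(93,8) + (58,5)
step 7: (244, 21)  from 1·(151,13) + (93,8)
(x₁, y₁) = (244, 21);  244² − 135·21² = 1 ✓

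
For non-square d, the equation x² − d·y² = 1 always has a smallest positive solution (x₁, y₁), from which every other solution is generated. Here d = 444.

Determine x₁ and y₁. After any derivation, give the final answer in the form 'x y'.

295 14

d=444: √d = [21; 14,42] (ℓ=2, even), read p_1/q_1
a_0=21:  p_0=21·1+0=21,  q_0=21·0+1=1
a_1=14:  p_1=14·21+1=295,  q_1=14·1+0=14
→ (295, 14).  Check: 295²=87025, 444·14²=87024, difference 1.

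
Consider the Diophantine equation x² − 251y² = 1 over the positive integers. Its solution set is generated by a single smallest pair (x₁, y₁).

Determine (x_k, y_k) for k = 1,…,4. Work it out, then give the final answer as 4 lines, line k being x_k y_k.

3674890 231957
27009633024199 1704832919460
198514860608593651330 12530146894788486843
1459040552203802437039183201 92093823044376819996025080

d=251: √d = [15; 1,5,2,1,2,…,5,1,30] (ℓ=14, even), read p_13/q_13
a_0=15:  p_0=15·1+0=15,  q_0=15·0+1=1
…
a_2=5:  p_2=5·16+15=95,  q_2=5·1+1=6
…
a_4=1:  p_4=1·206+95=301,  q_4=1·13+6=19
a_5=2:  p_5=2·301+206=808,  q_5=2·19+13=51
a_6=2:  p_6=2·808+301=1917,  q_6=2·51+19=121
a_7=15:  p_7=15·1917+808=29563,  q_7=15·121+51=1866
a_8=2:  p_8=2·29563+1917=61043,  q_8=2·1866+121=3853
…
a_10=1:  p_10=1·151649+61043=212692,  q_10=1·9572+3853=13425
…
a_12=5:  p_12=5·577033+212692=3097857,  q_12=5·36422+13425=195535
a_13=1:  p_13=1·3097857+577033=3674890,  q_13=1·195535+36422=231957
→ (3674890, 231957).  Check: 3674890²=13504816512100, 251·231957²=13504816512099, difference 1.
(x_2, y_2) = (3674890·3674890 + 251·231957·231957, 3674890·231957 + 231957·3674890) = (27009633024199, 1704832919460)
(x_3, y_3) = (3674890·27009633024199 + 251·231957·1704832919460, 3674890·1704832919460 + 231957·27009633024199) = (198514860608593651330, 12530146894788486843)
(x_4, y_4) = (3674890·198514860608593651330 + 251·231957·12530146894788486843, 3674890·12530146894788486843 + 231957·198514860608593651330) = (1459040552203802437039183201, 92093823044376819996025080)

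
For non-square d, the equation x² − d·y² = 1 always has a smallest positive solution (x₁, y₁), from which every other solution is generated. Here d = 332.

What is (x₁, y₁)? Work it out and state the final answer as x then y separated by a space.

√332 = [18; 4,1,1,8,1,1,4,36, …], period ℓ=8 (even) → k=7
k=0  a_k=18  p_k/q_k = 18/1
…
k=2  a_k=1  p_k/q_k = 91/5
k=3  a_k=1  p_k/q_k = 164/9
k=4  a_k=8  p_k/q_k = 1403/77
k=5  a_k=1  p_k/q_k = 1567/86
k=6  a_k=1  p_k/q_k = 2970/163
k=7  a_k=4  p_k/q_k = 13447/738
→ (13447, 738).  Check: 13447²=180821809, 332·738²=180821808, difference 1.

13447 738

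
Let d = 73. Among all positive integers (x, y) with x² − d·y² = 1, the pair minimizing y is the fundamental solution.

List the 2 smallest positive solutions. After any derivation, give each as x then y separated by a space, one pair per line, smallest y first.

2281249 267000
10408194000001 1218186966000

d=73: √d = [8; 1,1,5,5,1,1,16] (ℓ=7, odd), read p_13/q_13
a_0=8:  p_0=8·1+0=8,  q_0=8·0+1=1
…
a_4=5:  p_4=5·94+17=487,  q_4=5·11+2=57
…
a_6=1:  p_6=1·581+487=1068,  q_6=1·68+57=125
…
a_9=1:  p_9=1·18737+17669=36406,  q_9=1·2193+2068=4261
a_10=5:  p_10=5·36406+18737=200767,  q_10=5·4261+2193=23498
a_11=5:  p_11=5·200767+36406=1040241,  q_11=5·23498+4261=121751
a_12=1:  p_12=1·1040241+200767=1241008,  q_12=1·121751+23498=145249
a_13=1:  p_13=1·1241008+1040241=2281249,  q_13=1·145249+121751=267000
(x₁, y₁) = (2281249, 267000);  2281249² − 73·267000² = 1 ✓
(2281249+267000√73)^2 = 10408194000001 + 1218186966000√73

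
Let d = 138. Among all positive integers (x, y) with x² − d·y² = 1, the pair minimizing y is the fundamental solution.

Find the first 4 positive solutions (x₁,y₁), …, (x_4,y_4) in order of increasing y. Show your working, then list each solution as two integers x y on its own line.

47 4
4417 376
415151 35340
39019777 3321584

d=138: √d = [11; 1,2,1,22] (ℓ=4, even), read p_3/q_3
k=0  a_k=11  p_k/q_k = 11/1
k=1  a_k=1  p_k/q_k = 12/1
k=2  a_k=2  p_k/q_k = 35/3
k=3  a_k=1  p_k/q_k = 47/4
fundamental: x₁=47, y₁=4  (since 2209 − 138·16 = 1)
n=2: (47,4)∘(47,4) = (47·47+138·4·4, 47·4+4·47) = (4417,376)
n=3: (4417,376)∘(47,4) = (47·4417+138·4·376, 47·376+4·4417) = (415151,35340)
n=4: (415151,35340)∘(47,4) = (47·415151+138·4·35340, 47·35340+4·415151) = (39019777,3321584)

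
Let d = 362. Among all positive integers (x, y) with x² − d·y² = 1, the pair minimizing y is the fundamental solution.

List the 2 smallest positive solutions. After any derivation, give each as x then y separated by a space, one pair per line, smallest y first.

723 38
1045457 54948

√362 = [19; 38, …], period ℓ=1 (odd) → k=1
k=0  a_k=19  p_k/q_k = 19/1
k=1  a_k=38  p_k/q_k = 723/38
(x₁, y₁) = (723, 38);  723² − 362·38² = 1 ✓
k=2:  x_2 = 723·723+362·38·38 = 1045457,  y_2 = 723·38+38·723 = 54948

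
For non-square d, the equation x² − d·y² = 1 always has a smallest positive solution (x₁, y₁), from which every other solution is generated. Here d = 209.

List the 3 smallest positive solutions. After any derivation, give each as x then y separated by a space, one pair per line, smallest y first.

d=209: √d = [14; 2,5,3,2,3,5,2,28] (ℓ=8, even), read p_7/q_7
k=0  a_k=14  p_k/q_k = 14/1
k=1  a_k=2  p_k/q_k = 29/2
k=2  a_k=5  p_k/q_k = 159/11
…
k=5  a_k=3  p_k/q_k = 4019/278
k=6  a_k=5  p_k/q_k = 21266/1471
k=7  a_k=2  p_k/q_k = 46551/3220
fundamental: x₁=46551, y₁=3220  (since 2166995601 − 209·10368400 = 1)
n=2: (46551,3220)∘(46551,3220) = (46551·46551+209·3220·3220, 46551·3220+3220·46551) = (4333991201,299788440)
n=3: (4333991201,299788440)∘(46551,3220) = (46551·4333991201+209·3220·299788440, 46551·299788440+3220·4333991201) = (403503248748951,27910903337660)

46551 3220
4333991201 299788440
403503248748951 27910903337660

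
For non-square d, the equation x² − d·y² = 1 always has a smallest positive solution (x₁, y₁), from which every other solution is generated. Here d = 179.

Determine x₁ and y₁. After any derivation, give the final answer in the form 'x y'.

4190210 313191

d=179: √d = [13; 2,1,1,1,3,…,1,2,26] (ℓ=14, even), read p_13/q_13
a_0=13:  p_0=13·1+0=13,  q_0=13·0+1=1
a_1=2:  p_1=2·13+1=27,  q_1=2·1+0=2
a_2=1:  p_2=1·27+13=40,  q_2=1·2+1=3
…
a_7=13:  p_7=13·2047+388=26999,  q_7=13·153+29=2018
…
a_10=1:  p_10=1·438125+137042=575167,  q_10=1·32747+10243=42990
…
a_12=1:  p_12=1·1013292+575167=1588459,  q_12=1·75737+42990=118727
a_13=2:  p_13=2·1588459+1013292=4190210,  q_13=2·118727+75737=313191
fundamental: x₁=4190210, y₁=313191  (since 17557859844100 − 179·98088602481 = 1)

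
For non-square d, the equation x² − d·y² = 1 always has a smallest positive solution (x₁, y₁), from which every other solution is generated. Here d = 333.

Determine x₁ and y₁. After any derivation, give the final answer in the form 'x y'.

73 4

[18; 4,36] for √333; ℓ=2 ⇒ convergent index 1
a_0=18:  p_0=18·1+0=18,  q_0=18·0+1=1
a_1=4:  p_1=4·18+1=73,  q_1=4·1+0=4
fundamental: x₁=73, y₁=4  (since 5329 − 333·16 = 1)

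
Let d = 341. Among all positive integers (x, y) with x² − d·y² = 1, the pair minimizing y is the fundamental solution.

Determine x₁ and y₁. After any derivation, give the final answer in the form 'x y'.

√341 = [18; 2,6,1,8,2,…,6,2,36, …], period ℓ=14 (even) → k=13
k=0  a_k=18  p_k/q_k = 18/1
…
k=2  a_k=6  p_k/q_k = 240/13
…
k=7  a_k=2  p_k/q_k = 20479/1109
k=8  a_k=1  p_k/q_k = 28124/1523
…
k=12  a_k=6  p_k/q_k = 4953942/268271
k=13  a_k=2  p_k/q_k = 10626551/575460
→ (10626551, 575460).  Check: 10626551²=112923586155601, 341·575460²=112923586155600, difference 1.

10626551 575460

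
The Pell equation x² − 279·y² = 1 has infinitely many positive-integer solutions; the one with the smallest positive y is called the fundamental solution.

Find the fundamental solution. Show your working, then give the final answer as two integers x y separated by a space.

1520 91

√279 = [16; 1,2,2,1,2,2,1,32, …], period ℓ=8 (even) → k=7
k=0  a_k=16  p_k/q_k = 16/1
…
k=4  a_k=1  p_k/q_k = 167/10
k=5  a_k=2  p_k/q_k = 451/27
k=6  a_k=2  p_k/q_k = 1069/64
k=7  a_k=1  p_k/q_k = 1520/91
→ (1520, 91).  Check: 1520²=2310400, 279·91²=2310399, difference 1.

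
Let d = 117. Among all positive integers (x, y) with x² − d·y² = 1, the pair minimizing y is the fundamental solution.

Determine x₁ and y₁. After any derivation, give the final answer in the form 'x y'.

649 60

√117 = [10; 1,4,2,4,1,20, …], period ℓ=6 (even) → k=5
k=0  a_k=10  p_k/q_k = 10/1
…
k=2  a_k=4  p_k/q_k = 54/5
k=3  a_k=2  p_k/q_k = 119/11
k=4  a_k=4  p_k/q_k = 530/49
k=5  a_k=1  p_k/q_k = 649/60
fundamental: x₁=649, y₁=60  (since 421201 − 117·3600 = 1)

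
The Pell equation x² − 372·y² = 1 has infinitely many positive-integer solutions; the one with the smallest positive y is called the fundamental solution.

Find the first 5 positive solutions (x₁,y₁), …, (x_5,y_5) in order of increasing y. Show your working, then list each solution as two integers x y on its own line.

12151 630
295293601 15310260
7176225079351 372069937890
174396621583094401 9042043615292520
4238186690536135053751 219739743566768883150

[19; 3,2,12,2,3,38] for √372; ℓ=6 ⇒ convergent index 5
i=0: a=19 ⇒ p=19, q=1
i=1: a=3 ⇒ p=58, q=3
i=2: a=2 ⇒ p=135, q=7
i=3: a=12 ⇒ p=1678, q=87
i=4: a=2 ⇒ p=3491, q=181
i=5: a=3 ⇒ p=12151, q=630
→ (12151, 630).  Check: 12151²=147646801, 372·630²=147646800, difference 1.
(12151+630√372)^2 = 295293601 + 15310260√372
(12151+630√372)^3 = 7176225079351 + 372069937890√372
(12151+630√372)^4 = 174396621583094401 + 9042043615292520√372
(12151+630√372)^5 = 4238186690536135053751 + 219739743566768883150√372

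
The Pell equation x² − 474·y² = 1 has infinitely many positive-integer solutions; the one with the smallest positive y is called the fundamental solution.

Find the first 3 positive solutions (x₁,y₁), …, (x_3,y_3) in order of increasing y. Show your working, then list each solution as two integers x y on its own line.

√474 = [21; 1,3,2,1,1,…,3,1,42, …], period ℓ=14 (even) → k=13
k=0  a_k=21  p_k/q_k = 21/1
…
k=3  a_k=2  p_k/q_k = 196/9
…
k=5  a_k=1  p_k/q_k = 479/22
k=6  a_k=1  p_k/q_k = 762/35
k=7  a_k=6  p_k/q_k = 5051/232
…
k=10  a_k=1  p_k/q_k = 16677/766
…
k=12  a_k=3  p_k/q_k = 149331/6859
k=13  a_k=1  p_k/q_k = 193549/8890
→ (193549, 8890).  Check: 193549²=37461215401, 474·8890²=37461215400, difference 1.
(193549+8890√474)^2 = 74922430801 + 3441301220√474
(193549+8890√474)^3 = 29002323118011949 + 1332120819650670√474

193549 8890
74922430801 3441301220
29002323118011949 1332120819650670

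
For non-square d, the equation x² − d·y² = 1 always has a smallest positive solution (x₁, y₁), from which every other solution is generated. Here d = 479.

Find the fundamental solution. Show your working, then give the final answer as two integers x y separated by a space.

√479 = [21; 1,7,1,3,2,21,2,3,1,7,1,42, …], period ℓ=12 (even) → k=11
i=0: a=21 ⇒ p=21, q=1
i=1: a=1 ⇒ p=22, q=1
i=2: a=7 ⇒ p=175, q=8
i=3: a=1 ⇒ p=197, q=9
…
i=7: a=2 ⇒ p=75879, q=3467
i=8: a=3 ⇒ p=264712, q=12095
…
i=10: a=7 ⇒ p=2648849, q=121029
i=11: a=1 ⇒ p=2989440, q=136591
→ (2989440, 136591).  Check: 2989440²=8936751513600, 479·136591²=8936751513599, difference 1.

2989440 136591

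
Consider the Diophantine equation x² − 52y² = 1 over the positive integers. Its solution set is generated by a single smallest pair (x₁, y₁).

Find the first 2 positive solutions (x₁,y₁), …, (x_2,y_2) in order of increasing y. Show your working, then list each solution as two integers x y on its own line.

649 90
842401 116820

d=52: √d = [7; 4,1,2,1,4,14] (ℓ=6, even), read p_5/q_5
k=0  a_k=7  p_k/q_k = 7/1
…
k=2  a_k=1  p_k/q_k = 36/5
k=3  a_k=2  p_k/q_k = 101/14
k=4  a_k=1  p_k/q_k = 137/19
k=5  a_k=4  p_k/q_k = 649/90
→ (649, 90).  Check: 649²=421201, 52·90²=421200, difference 1.
n=2: (649,90)∘(649,90) = (649·649+52·90·90, 649·90+90·649) = (842401,116820)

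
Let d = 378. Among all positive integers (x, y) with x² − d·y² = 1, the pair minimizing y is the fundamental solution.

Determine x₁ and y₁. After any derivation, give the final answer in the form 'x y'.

d=378: √d = [19; 2,3,1,4,1,3,2,38] (ℓ=8, even), read p_7/q_7
i=0: a=19 ⇒ p=19, q=1
i=1: a=2 ⇒ p=39, q=2
i=2: a=3 ⇒ p=136, q=7
…
i=6: a=3 ⇒ p=3869, q=199
i=7: a=2 ⇒ p=8749, q=450
(x₁, y₁) = (8749, 450);  8749² − 378·450² = 1 ✓

8749 450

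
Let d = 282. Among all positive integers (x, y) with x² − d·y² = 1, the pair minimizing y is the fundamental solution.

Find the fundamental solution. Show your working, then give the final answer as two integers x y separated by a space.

2351 140

[16; 1,3,1,4,1,3,1,32] for √282; ℓ=8 ⇒ convergent index 7
k=0  a_k=16  p_k/q_k = 16/1
k=1  a_k=1  p_k/q_k = 17/1
k=2  a_k=3  p_k/q_k = 67/4
k=3  a_k=1  p_k/q_k = 84/5
k=4  a_k=4  p_k/q_k = 403/24
…
k=6  a_k=3  p_k/q_k = 1864/111
k=7  a_k=1  p_k/q_k = 2351/140
(x₁, y₁) = (2351, 140);  2351² − 282·140² = 1 ✓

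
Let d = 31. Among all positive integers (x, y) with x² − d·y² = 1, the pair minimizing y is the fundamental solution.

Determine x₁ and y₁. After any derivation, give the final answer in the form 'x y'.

1520 273

d=31: √d = [5; 1,1,3,5,3,1,1,10] (ℓ=8, even), read p_7/q_7
i=0: a=5 ⇒ p=5, q=1
i=1: a=1 ⇒ p=6, q=1
i=2: a=1 ⇒ p=11, q=2
…
i=4: a=5 ⇒ p=206, q=37
…
i=6: a=1 ⇒ p=863, q=155
i=7: a=1 ⇒ p=1520, q=273
→ (1520, 273).  Check: 1520²=2310400, 31·273²=2310399, difference 1.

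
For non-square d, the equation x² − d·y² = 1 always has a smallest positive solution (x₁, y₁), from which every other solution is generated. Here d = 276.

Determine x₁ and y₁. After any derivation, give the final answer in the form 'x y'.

7775 468

√276 → a₀=16, period (1,1,1,1,2,2,2,1,1,1,1,32); ℓ=12 even so k=11
step 0: (16, 1)  from 16·(1,0) + (0,1)
step 1: (17, 1)  from 1·(16,1) + (1,0)
step 2: (33, 2)  from 1·(17,1) + (16,1)
step 3: (50, 3)  from 1·(33,2) + (17,1)
step 4: (83, 5)  from 1·(50,3) + (33,2)
…
step 6: (515, 31)  from 2·(216,13) + (83,5)
step 7: (1246, 75)  from 2·(515,31) + (216,13)
…
step 9: (3007, 181)  from 1·(1761,106) + (1246,75)
step 10: (4768, 287)  from 1·(3007,181) + (1761,106)
step 11: (7775, 468)  from 1·(4768,287) + (3007,181)
(x₁, y₁) = (7775, 468);  7775² − 276·468² = 1 ✓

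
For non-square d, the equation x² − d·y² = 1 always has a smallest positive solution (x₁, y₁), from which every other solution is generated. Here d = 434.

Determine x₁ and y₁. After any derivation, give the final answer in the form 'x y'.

125 6

√434 → a₀=20, period (1,4,1,40); ℓ=4 even so k=3
a_0=20:  p_0=20·1+0=20,  q_0=20·0+1=1
a_1=1:  p_1=1·20+1=21,  q_1=1·1+0=1
a_2=4:  p_2=4·21+20=104,  q_2=4·1+1=5
a_3=1:  p_3=1·104+21=125,  q_3=1·5+1=6
→ (125, 6).  Check: 125²=15625, 434·6²=15624, difference 1.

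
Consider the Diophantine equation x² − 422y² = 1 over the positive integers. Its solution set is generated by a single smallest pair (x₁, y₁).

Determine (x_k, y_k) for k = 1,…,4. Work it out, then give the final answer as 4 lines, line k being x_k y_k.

7022501 341850
98631040590001 4801283933700
1385273162348638202501 67434042451384025550
19456164335732849620362360001 947111261097768740333867400

√422 = [20; 1,1,5,2,1,…,1,1,40, …], period ℓ=14 (even) → k=13
k=0  a_k=20  p_k/q_k = 20/1
k=1  a_k=1  p_k/q_k = 21/1
k=2  a_k=1  p_k/q_k = 41/2
k=3  a_k=5  p_k/q_k = 226/11
k=4  a_k=2  p_k/q_k = 493/24
k=5  a_k=1  p_k/q_k = 719/35
k=6  a_k=3  p_k/q_k = 2650/129
k=7  a_k=20  p_k/q_k = 53719/2615
k=8  a_k=3  p_k/q_k = 163807/7974
k=9  a_k=1  p_k/q_k = 217526/10589
k=10  a_k=2  p_k/q_k = 598859/29152
…
k=12  a_k=1  p_k/q_k = 3810680/185501
k=13  a_k=1  p_k/q_k = 7022501/341850
(x₁, y₁) = (7022501, 341850);  7022501² − 422·341850² = 1 ✓
(7022501+341850√422)^2 = 98631040590001 + 4801283933700√422
(7022501+341850√422)^3 = 1385273162348638202501 + 67434042451384025550√422
(7022501+341850√422)^4 = 19456164335732849620362360001 + 947111261097768740333867400√422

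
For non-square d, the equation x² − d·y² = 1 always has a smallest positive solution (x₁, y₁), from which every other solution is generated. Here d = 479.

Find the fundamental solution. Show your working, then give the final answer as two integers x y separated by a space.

2989440 136591

[21; 1,7,1,3,2,21,2,3,1,7,1,42] for √479; ℓ=12 ⇒ convergent index 11
a_0=21:  p_0=21·1+0=21,  q_0=21·0+1=1
…
a_4=3:  p_4=3·197+175=766,  q_4=3·9+8=35
a_5=2:  p_5=2·766+197=1729,  q_5=2·35+9=79
a_6=21:  p_6=21·1729+766=37075,  q_6=21·79+35=1694
a_7=2:  p_7=2·37075+1729=75879,  q_7=2·1694+79=3467
a_8=3:  p_8=3·75879+37075=264712,  q_8=3·3467+1694=12095
a_9=1:  p_9=1·264712+75879=340591,  q_9=1·12095+3467=15562
a_10=7:  p_10=7·340591+264712=2648849,  q_10=7·15562+12095=121029
a_11=1:  p_11=1·2648849+340591=2989440,  q_11=1·121029+15562=136591
fundamental: x₁=2989440, y₁=136591  (since 8936751513600 − 479·18657101281 = 1)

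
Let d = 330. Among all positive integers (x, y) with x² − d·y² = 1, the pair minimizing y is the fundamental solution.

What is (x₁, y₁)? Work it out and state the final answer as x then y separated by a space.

109 6

√330 → a₀=18, period (6,36); ℓ=2 even so k=1
i=0: a=18 ⇒ p=18, q=1
i=1: a=6 ⇒ p=109, q=6
(x₁, y₁) = (109, 6);  109² − 330·6² = 1 ✓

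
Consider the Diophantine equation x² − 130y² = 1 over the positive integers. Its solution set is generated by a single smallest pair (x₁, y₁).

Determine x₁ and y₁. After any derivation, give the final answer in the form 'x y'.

6499 570

[11; 2,2,22] for √130; ℓ=3 ⇒ convergent index 5
a_0=11:  p_0=11·1+0=11,  q_0=11·0+1=1
…
a_2=2:  p_2=2·23+11=57,  q_2=2·2+1=5
…
a_4=2:  p_4=2·1277+57=2611,  q_4=2·112+5=229
a_5=2:  p_5=2·2611+1277=6499,  q_5=2·229+112=570
→ (6499, 570).  Check: 6499²=42237001, 130·570²=42237000, difference 1.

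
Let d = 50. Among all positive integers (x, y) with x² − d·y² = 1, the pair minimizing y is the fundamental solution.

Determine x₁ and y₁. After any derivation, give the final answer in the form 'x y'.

99 14

√50 = [7; 14, …], period ℓ=1 (odd) → k=1
k=0  a_k=7  p_k/q_k = 7/1
k=1  a_k=14  p_k/q_k = 99/14
(x₁, y₁) = (99, 14);  99² − 50·14² = 1 ✓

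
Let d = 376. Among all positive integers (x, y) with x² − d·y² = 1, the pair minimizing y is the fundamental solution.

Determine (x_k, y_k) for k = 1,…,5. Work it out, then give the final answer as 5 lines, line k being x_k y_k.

√376 → a₀=19, period (2,1,1,3,1,…,1,2,38); ℓ=16 even so k=15
k=0  a_k=19  p_k/q_k = 19/1
k=1  a_k=2  p_k/q_k = 39/2
…
k=3  a_k=1  p_k/q_k = 97/5
…
k=5  a_k=1  p_k/q_k = 446/23
…
k=8  a_k=4  p_k/q_k = 12953/668
k=9  a_k=2  p_k/q_k = 28834/1487
…
k=12  a_k=3  p_k/q_k = 368986/19029
k=13  a_k=1  p_k/q_k = 468441/24158
k=14  a_k=1  p_k/q_k = 837427/43187
k=15  a_k=2  p_k/q_k = 2143295/110532
→ (2143295, 110532).  Check: 2143295²=4593713457025, 376·110532²=4593713457024, difference 1.
n=2: (2143295,110532)∘(2143295,110532) = (2143295·2143295+376·110532·110532, 2143295·110532+110532·2143295) = (9187426914049,473805365880)
n=3: (9187426914049,473805365880)∘(2143295,110532) = (2143295·9187426914049+376·110532·473805365880, 2143295·473805365880+110532·9187426914049) = (39382732335491159615,2031009343327438668)
n=4: (39382732335491159615,2031009343327438668)∘(2143295,110532) = (2143295·39382732335491159615+376·110532·2031009343327438668, 2143295·2031009343327438668+110532·39382732335491159615) = (168817626601983862467148801,8706104341013491514496240)
n=5: (168817626601983862467148801,8706104341013491514496240)∘(2143295,110532) = (2143295·168817626601983862467148801+376·110532·8706104341013491514496240, 2143295·8706104341013491514496240+110532·168817626601983862467148801) = (723651950015758622280719887718975,37319499807142991581781109982932)

2143295 110532
9187426914049 473805365880
39382732335491159615 2031009343327438668
168817626601983862467148801 8706104341013491514496240
723651950015758622280719887718975 37319499807142991581781109982932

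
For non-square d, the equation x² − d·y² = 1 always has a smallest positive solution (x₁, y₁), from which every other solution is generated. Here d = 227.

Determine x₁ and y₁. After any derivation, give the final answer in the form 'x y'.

d=227: √d = [15; 15,30] (ℓ=2, even), read p_1/q_1
k=0  a_k=15  p_k/q_k = 15/1
k=1  a_k=15  p_k/q_k = 226/15
fundamental: x₁=226, y₁=15  (since 51076 − 227·225 = 1)

226 15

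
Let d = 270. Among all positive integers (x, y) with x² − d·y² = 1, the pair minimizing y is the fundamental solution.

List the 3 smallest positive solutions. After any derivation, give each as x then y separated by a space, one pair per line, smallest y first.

[16; 2,3,6,3,2,32] for √270; ℓ=6 ⇒ convergent index 5
k=0  a_k=16  p_k/q_k = 16/1
…
k=2  a_k=3  p_k/q_k = 115/7
…
k=4  a_k=3  p_k/q_k = 2284/139
k=5  a_k=2  p_k/q_k = 5291/322
fundamental: x₁=5291, y₁=322  (since 27994681 − 270·103684 = 1)
k=2:  x_2 = 5291·5291+270·322·322 = 55989361,  y_2 = 5291·322+322·5291 = 3407404
k=3:  x_3 = 5291·55989361+270·322·3407404 = 592479412811,  y_3 = 5291·3407404+322·55989361 = 36057148806

5291 322
55989361 3407404
592479412811 36057148806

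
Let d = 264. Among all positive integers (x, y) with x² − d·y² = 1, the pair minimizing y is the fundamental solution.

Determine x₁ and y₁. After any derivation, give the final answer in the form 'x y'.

65 4

[16; 4,32] for √264; ℓ=2 ⇒ convergent index 1
k=0  a_k=16  p_k/q_k = 16/1
k=1  a_k=4  p_k/q_k = 65/4
fundamental: x₁=65, y₁=4  (since 4225 − 264·16 = 1)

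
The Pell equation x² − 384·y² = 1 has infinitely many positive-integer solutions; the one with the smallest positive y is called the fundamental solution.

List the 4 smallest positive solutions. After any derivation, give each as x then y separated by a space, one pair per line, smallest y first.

4801 245
46099201 2352490
442644523201 22588608735
4250272665676801 216895818720980

[19; 1,1,2,9,2,1,1,38] for √384; ℓ=8 ⇒ convergent index 7
i=0: a=19 ⇒ p=19, q=1
…
i=2: a=1 ⇒ p=39, q=2
i=3: a=2 ⇒ p=98, q=5
…
i=6: a=1 ⇒ p=2861, q=146
i=7: a=1 ⇒ p=4801, q=245
fundamental: x₁=4801, y₁=245  (since 23049601 − 384·60025 = 1)
(x_2, y_2) = (4801·4801 + 384·245·245, 4801·245 + 245·4801) = (46099201, 2352490)
(x_3, y_3) = (4801·46099201 + 384·245·2352490, 4801·2352490 + 245·46099201) = (442644523201, 22588608735)
(x_4, y_4) = (4801·442644523201 + 384·245·22588608735, 4801·22588608735 + 245·442644523201) = (4250272665676801, 216895818720980)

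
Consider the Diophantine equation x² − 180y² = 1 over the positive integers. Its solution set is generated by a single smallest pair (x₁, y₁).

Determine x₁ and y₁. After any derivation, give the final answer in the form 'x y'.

d=180: √d = [13; 2,2,2,26] (ℓ=4, even), read p_3/q_3
i=0: a=13 ⇒ p=13, q=1
i=1: a=2 ⇒ p=27, q=2
i=2: a=2 ⇒ p=67, q=5
i=3: a=2 ⇒ p=161, q=12
(x₁, y₁) = (161, 12);  161² − 180·12² = 1 ✓

161 12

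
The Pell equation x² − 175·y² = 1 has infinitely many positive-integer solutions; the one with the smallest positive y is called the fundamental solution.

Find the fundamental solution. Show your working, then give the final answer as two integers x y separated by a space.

[13; 4,2,1,2,4,26] for √175; ℓ=6 ⇒ convergent index 5
a_0=13:  p_0=13·1+0=13,  q_0=13·0+1=1
…
a_2=2:  p_2=2·53+13=119,  q_2=2·4+1=9
…
a_4=2:  p_4=2·172+119=463,  q_4=2·13+9=35
a_5=4:  p_5=4·463+172=2024,  q_5=4·35+13=153
(x₁, y₁) = (2024, 153);  2024² − 175·153² = 1 ✓

2024 153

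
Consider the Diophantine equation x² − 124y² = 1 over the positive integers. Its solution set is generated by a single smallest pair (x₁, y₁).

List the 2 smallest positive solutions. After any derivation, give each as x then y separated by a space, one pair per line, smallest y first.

[11; 7,2,1,1,1,…,2,7,22] for √124; ℓ=16 ⇒ convergent index 15
step 0: (11, 1)  from 11·(1,0) + (0,1)
…
step 2: (167, 15)  from 2·(78,7) + (11,1)
step 3: (245, 22)  from 1·(167,15) + (78,7)
step 4: (412, 37)  from 1·(245,22) + (167,15)
step 5: (657, 59)  from 1·(412,37) + (245,22)
…
step 7: (3040, 273)  from 1·(2383,214) + (657,59)
…
step 10: (67292, 6043)  from 3·(17583,1579) + (14543,1306)
step 11: (84875, 7622)  from 1·(67292,6043) + (17583,1579)
…
step 14: (626251, 56239)  from 2·(237042,21287) + (152167,13665)
step 15: (4620799, 414960)  from 7·(626251,56239) + (237042,21287)
(x₁, y₁) = (4620799, 414960);  4620799² − 124·414960² = 1 ✓
k=2:  x_2 = 4620799·4620799+124·414960·414960 = 42703566796801,  y_2 = 4620799·414960+414960·4620799 = 3834893506080

4620799 414960
42703566796801 3834893506080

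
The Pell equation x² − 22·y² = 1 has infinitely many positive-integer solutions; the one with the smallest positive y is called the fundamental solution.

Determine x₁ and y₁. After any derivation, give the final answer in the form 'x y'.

d=22: √d = [4; 1,2,4,2,1,8] (ℓ=6, even), read p_5/q_5
step 0: (4, 1)  from 4·(1,0) + (0,1)
…
step 4: (136, 29)  from 2·(61,13) + (14,3)
step 5: (197, 42)  from 1·(136,29) + (61,13)
(x₁, y₁) = (197, 42);  197² − 22·42² = 1 ✓

197 42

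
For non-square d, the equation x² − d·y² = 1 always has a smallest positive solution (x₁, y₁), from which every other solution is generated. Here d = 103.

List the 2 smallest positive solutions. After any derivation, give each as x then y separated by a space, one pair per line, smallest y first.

227528 22419
103537981567 10201900464

√103 = [10; 6,1,2,1,1,9,1,1,2,1,6,20, …], period ℓ=12 (even) → k=11
step 0: (10, 1)  from 10·(1,0) + (0,1)
…
step 2: (71, 7)  from 1·(61,6) + (10,1)
step 3: (203, 20)  from 2·(71,7) + (61,6)
step 4: (274, 27)  from 1·(203,20) + (71,7)
step 5: (477, 47)  from 1·(274,27) + (203,20)
…
step 7: (5044, 497)  from 1·(4567,450) + (477,47)
step 8: (9611, 947)  from 1·(5044,497) + (4567,450)
…
step 10: (33877, 3338)  from 1·(24266,2391) + (9611,947)
step 11: (227528, 22419)  from 6·(33877,3338) + (24266,2391)
→ (227528, 22419).  Check: 227528²=51768990784, 103·22419²=51768990783, difference 1.
(x_2, y_2) = (227528·227528 + 103·22419·22419, 227528·22419 + 22419·227528) = (103537981567, 10201900464)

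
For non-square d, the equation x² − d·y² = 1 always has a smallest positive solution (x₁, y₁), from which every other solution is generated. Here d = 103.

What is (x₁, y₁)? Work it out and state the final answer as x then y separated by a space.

√103 → a₀=10, period (6,1,2,1,1,9,1,1,2,1,6,20); ℓ=12 even so k=11
k=0  a_k=10  p_k/q_k = 10/1
…
k=2  a_k=1  p_k/q_k = 71/7
…
k=4  a_k=1  p_k/q_k = 274/27
…
k=6  a_k=9  p_k/q_k = 4567/450
…
k=10  a_k=1  p_k/q_k = 33877/3338
k=11  a_k=6  p_k/q_k = 227528/22419
→ (227528, 22419).  Check: 227528²=51768990784, 103·22419²=51768990783, difference 1.

227528 22419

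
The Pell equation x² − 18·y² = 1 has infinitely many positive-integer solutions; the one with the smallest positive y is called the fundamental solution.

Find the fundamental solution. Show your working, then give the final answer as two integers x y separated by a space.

17 4

[4; 4,8] for √18; ℓ=2 ⇒ convergent index 1
a_0=4:  p_0=4·1+0=4,  q_0=4·0+1=1
a_1=4:  p_1=4·4+1=17,  q_1=4·1+0=4
(x₁, y₁) = (17, 4);  17² − 18·4² = 1 ✓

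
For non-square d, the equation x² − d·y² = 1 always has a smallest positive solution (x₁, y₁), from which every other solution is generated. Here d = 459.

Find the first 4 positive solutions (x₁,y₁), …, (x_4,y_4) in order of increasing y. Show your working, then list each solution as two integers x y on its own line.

[21; 2,2,1,4,21,4,1,2,2,42] for √459; ℓ=10 ⇒ convergent index 9
i=0: a=21 ⇒ p=21, q=1
i=1: a=2 ⇒ p=43, q=2
i=2: a=2 ⇒ p=107, q=5
i=3: a=1 ⇒ p=150, q=7
i=4: a=4 ⇒ p=707, q=33
i=5: a=21 ⇒ p=14997, q=700
…
i=7: a=1 ⇒ p=75692, q=3533
i=8: a=2 ⇒ p=212079, q=9899
i=9: a=2 ⇒ p=499850, q=23331
fundamental: x₁=499850, y₁=23331  (since 249850022500 − 459·544335561 = 1)
(499850+23331√459)^2 = 499700044999 + 23324000700√459
(499850+23331√459)^3 = 499550134985000450 + 23317003499766669√459
(499850+23331√459)^4 = 499400269944005249820001 + 23310008398693414998600√459

499850 23331
499700044999 23324000700
499550134985000450 23317003499766669
499400269944005249820001 23310008398693414998600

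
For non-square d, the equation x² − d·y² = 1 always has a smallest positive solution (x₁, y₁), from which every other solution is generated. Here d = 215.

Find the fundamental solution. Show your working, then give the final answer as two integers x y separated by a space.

√215 → a₀=14, period (1,1,1,28); ℓ=4 even so k=3
step 0: (14, 1)  from 14·(1,0) + (0,1)
step 1: (15, 1)  from 1·(14,1) + (1,0)
step 2: (29, 2)  from 1·(15,1) + (14,1)
step 3: (44, 3)  from 1·(29,2) + (15,1)
(x₁, y₁) = (44, 3);  44² − 215·3² = 1 ✓

44 3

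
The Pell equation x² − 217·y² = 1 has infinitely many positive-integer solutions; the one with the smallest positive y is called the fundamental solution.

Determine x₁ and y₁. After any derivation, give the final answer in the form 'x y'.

3844063 260952

√217 = [14; 1,2,1,2,1,…,2,1,28, …], period ℓ=16 (even) → k=15
a_0=14:  p_0=14·1+0=14,  q_0=14·0+1=1
…
a_4=2:  p_4=2·59+44=162,  q_4=2·4+3=11
…
a_6=1:  p_6=1·221+162=383,  q_6=1·15+11=26
…
a_10=1:  p_10=1·139163+15055=154218,  q_10=1·9447+1022=10469
a_11=1:  p_11=1·154218+139163=293381,  q_11=1·10469+9447=19916
a_12=2:  p_12=2·293381+154218=740980,  q_12=2·19916+10469=50301
a_13=1:  p_13=1·740980+293381=1034361,  q_13=1·50301+19916=70217
a_14=2:  p_14=2·1034361+740980=2809702,  q_14=2·70217+50301=190735
a_15=1:  p_15=1·2809702+1034361=3844063,  q_15=1·190735+70217=260952
→ (3844063, 260952).  Check: 3844063²=14776820347969, 217·260952²=14776820347968, difference 1.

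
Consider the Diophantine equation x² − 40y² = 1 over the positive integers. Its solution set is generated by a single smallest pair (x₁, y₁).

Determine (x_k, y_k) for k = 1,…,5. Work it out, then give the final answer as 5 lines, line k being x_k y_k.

d=40: √d = [6; 3,12] (ℓ=2, even), read p_1/q_1
step 0: (6, 1)  from 6·(1,0) + (0,1)
step 1: (19, 3)  from 3·(6,1) + (1,0)
fundamental: x₁=19, y₁=3  (since 361 − 40·9 = 1)
(19+3√40)^2 = 721 + 114√40
(19+3√40)^3 = 27379 + 4329√40
(19+3√40)^4 = 1039681 + 164388√40
(19+3√40)^5 = 39480499 + 6242415√40

19 3
721 114
27379 4329
1039681 164388
39480499 6242415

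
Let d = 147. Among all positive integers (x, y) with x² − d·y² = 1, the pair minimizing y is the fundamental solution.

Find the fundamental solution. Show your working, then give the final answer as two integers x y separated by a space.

97 8

[12; 8,24] for √147; ℓ=2 ⇒ convergent index 1
i=0: a=12 ⇒ p=12, q=1
i=1: a=8 ⇒ p=97, q=8
(x₁, y₁) = (97, 8);  97² − 147·8² = 1 ✓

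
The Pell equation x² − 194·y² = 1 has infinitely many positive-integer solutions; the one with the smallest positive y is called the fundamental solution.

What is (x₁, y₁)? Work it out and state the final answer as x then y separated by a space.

195 14

[13; 1,12,1,26] for √194; ℓ=4 ⇒ convergent index 3
step 0: (13, 1)  from 13·(1,0) + (0,1)
step 1: (14, 1)  from 1·(13,1) + (1,0)
step 2: (181, 13)  from 12·(14,1) + (13,1)
step 3: (195, 14)  from 1·(181,13) + (14,1)
fundamental: x₁=195, y₁=14  (since 38025 − 194·196 = 1)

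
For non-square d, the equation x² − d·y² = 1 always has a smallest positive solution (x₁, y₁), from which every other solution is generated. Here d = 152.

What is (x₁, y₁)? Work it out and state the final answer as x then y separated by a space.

37 3

d=152: √d = [12; 3,24] (ℓ=2, even), read p_1/q_1
a_0=12:  p_0=12·1+0=12,  q_0=12·0+1=1
a_1=3:  p_1=3·12+1=37,  q_1=3·1+0=3
fundamental: x₁=37, y₁=3  (since 1369 − 152·9 = 1)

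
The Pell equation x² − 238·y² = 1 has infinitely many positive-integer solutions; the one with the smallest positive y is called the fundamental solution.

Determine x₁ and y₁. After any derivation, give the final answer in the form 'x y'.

√238 → a₀=15, period (2,2,1,14,1,2,2,30); ℓ=8 even so k=7
i=0: a=15 ⇒ p=15, q=1
i=1: a=2 ⇒ p=31, q=2
…
i=3: a=1 ⇒ p=108, q=7
…
i=6: a=2 ⇒ p=4983, q=323
i=7: a=2 ⇒ p=11663, q=756
fundamental: x₁=11663, y₁=756  (since 136025569 − 238·571536 = 1)

11663 756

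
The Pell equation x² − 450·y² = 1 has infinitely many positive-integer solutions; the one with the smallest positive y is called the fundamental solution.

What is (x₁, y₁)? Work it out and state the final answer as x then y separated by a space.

√450 → a₀=21, period (4,1,2,4,2,1,4,42); ℓ=8 even so k=7
step 0: (21, 1)  from 21·(1,0) + (0,1)
…
step 2: (106, 5)  from 1·(85,4) + (21,1)
…
step 6: (4179, 197)  from 1·(2885,136) + (1294,61)
step 7: (19601, 924)  from 4·(4179,197) + (2885,136)
(x₁, y₁) = (19601, 924);  19601² − 450·924² = 1 ✓

19601 924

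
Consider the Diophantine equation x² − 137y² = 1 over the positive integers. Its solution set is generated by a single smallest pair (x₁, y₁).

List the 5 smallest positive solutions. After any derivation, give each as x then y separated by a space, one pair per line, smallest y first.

√137 → a₀=11, period (1,2,2,1,1,2,2,1,22); ℓ=9 odd so k=17
step 0: (11, 1)  from 11·(1,0) + (0,1)
step 1: (12, 1)  from 1·(11,1) + (1,0)
step 2: (35, 3)  from 2·(12,1) + (11,1)
step 3: (82, 7)  from 2·(35,3) + (12,1)
step 4: (117, 10)  from 1·(82,7) + (35,3)
step 5: (199, 17)  from 1·(117,10) + (82,7)
step 6: (515, 44)  from 2·(199,17) + (117,10)
…
step 8: (1744, 149)  from 1·(1229,105) + (515,44)
…
step 10: (41341, 3532)  from 1·(39597,3383) + (1744,149)
…
step 14: (694077, 59299)  from 1·(408178,34873) + (285899,24426)
step 15: (1796332, 153471)  from 2·(694077,59299) + (408178,34873)
step 16: (4286741, 366241)  from 2·(1796332,153471) + (694077,59299)
step 17: (6083073, 519712)  from 1·(4286741,366241) + (1796332,153471)
(x₁, y₁) = (6083073, 519712);  6083073² − 137·519712² = 1 ✓
(6083073+519712√137)^2 = 74007554246657 + 6322892069952√137
(6083073+519712√137)^3 = 900386710067742990849 + 76925228065277725280√137
(6083073+519712√137)^4 = 10954236171143757109591351297 + 935883555725460013412300928√137
(6083073+519712√137)^5 = 133270836576615035597116312473600513 + 11386095977955005515107946008258208√137

6083073 519712
74007554246657 6322892069952
900386710067742990849 76925228065277725280
10954236171143757109591351297 935883555725460013412300928
133270836576615035597116312473600513 11386095977955005515107946008258208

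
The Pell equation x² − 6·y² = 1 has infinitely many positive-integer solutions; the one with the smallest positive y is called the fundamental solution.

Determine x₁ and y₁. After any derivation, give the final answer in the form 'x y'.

d=6: √d = [2; 2,4] (ℓ=2, even), read p_1/q_1
a_0=2:  p_0=2·1+0=2,  q_0=2·0+1=1
a_1=2:  p_1=2·2+1=5,  q_1=2·1+0=2
→ (5, 2).  Check: 5²=25, 6·2²=24, difference 1.

5 2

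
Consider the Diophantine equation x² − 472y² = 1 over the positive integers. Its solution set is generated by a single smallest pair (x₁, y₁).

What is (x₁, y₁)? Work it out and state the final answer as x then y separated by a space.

√472 = [21; 1,2,1,1,1,…,2,1,42, …], period ℓ=14 (even) → k=13
step 0: (21, 1)  from 21·(1,0) + (0,1)
…
step 2: (65, 3)  from 2·(22,1) + (21,1)
…
step 10: (54227, 2496)  from 1·(30003,1381) + (24224,1115)
…
step 12: (222687, 10250)  from 2·(84230,3877) + (54227,2496)
step 13: (306917, 14127)  from 1·(222687,10250) + (84230,3877)
fundamental: x₁=306917, y₁=14127  (since 94198044889 − 472·199572129 = 1)

306917 14127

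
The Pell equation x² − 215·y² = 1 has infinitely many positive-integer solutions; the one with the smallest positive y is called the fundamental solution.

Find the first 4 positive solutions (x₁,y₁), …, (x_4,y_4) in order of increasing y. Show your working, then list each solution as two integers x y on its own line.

44 3
3871 264
340604 23229
29969281 2043888

√215 → a₀=14, period (1,1,1,28); ℓ=4 even so k=3
k=0  a_k=14  p_k/q_k = 14/1
…
k=2  a_k=1  p_k/q_k = 29/2
k=3  a_k=1  p_k/q_k = 44/3
fundamental: x₁=44, y₁=3  (since 1936 − 215·9 = 1)
(44+3√215)^2 = 3871 + 264√215
(44+3√215)^3 = 340604 + 23229√215
(44+3√215)^4 = 29969281 + 2043888√215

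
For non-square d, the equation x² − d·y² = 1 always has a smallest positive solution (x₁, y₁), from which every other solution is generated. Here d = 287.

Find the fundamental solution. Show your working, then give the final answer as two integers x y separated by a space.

288 17

[16; 1,15,1,32] for √287; ℓ=4 ⇒ convergent index 3
i=0: a=16 ⇒ p=16, q=1
i=1: a=1 ⇒ p=17, q=1
i=2: a=15 ⇒ p=271, q=16
i=3: a=1 ⇒ p=288, q=17
fundamental: x₁=288, y₁=17  (since 82944 − 287·289 = 1)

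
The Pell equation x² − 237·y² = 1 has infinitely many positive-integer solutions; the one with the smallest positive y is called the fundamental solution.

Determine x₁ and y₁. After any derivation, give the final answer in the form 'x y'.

228151 14820

√237 = [15; 2,1,1,7,10,7,1,1,2,30, …], period ℓ=10 (even) → k=9
k=0  a_k=15  p_k/q_k = 15/1
k=1  a_k=2  p_k/q_k = 31/2
…
k=3  a_k=1  p_k/q_k = 77/5
k=4  a_k=7  p_k/q_k = 585/38
k=5  a_k=10  p_k/q_k = 5927/385
k=6  a_k=7  p_k/q_k = 42074/2733
…
k=8  a_k=1  p_k/q_k = 90075/5851
k=9  a_k=2  p_k/q_k = 228151/14820
(x₁, y₁) = (228151, 14820);  228151² − 237·14820² = 1 ✓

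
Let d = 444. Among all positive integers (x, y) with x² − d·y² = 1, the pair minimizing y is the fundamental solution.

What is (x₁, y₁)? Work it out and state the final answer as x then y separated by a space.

295 14

[21; 14,42] for √444; ℓ=2 ⇒ convergent index 1
a_0=21:  p_0=21·1+0=21,  q_0=21·0+1=1
a_1=14:  p_1=14·21+1=295,  q_1=14·1+0=14
(x₁, y₁) = (295, 14);  295² − 444·14² = 1 ✓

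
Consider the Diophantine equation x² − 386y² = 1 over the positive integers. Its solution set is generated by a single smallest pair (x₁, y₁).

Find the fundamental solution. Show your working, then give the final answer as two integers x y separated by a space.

111555 5678

√386 → a₀=19, period (1,1,1,4,1,18,1,4,1,1,1,38); ℓ=12 even so k=11
i=0: a=19 ⇒ p=19, q=1
i=1: a=1 ⇒ p=20, q=1
…
i=3: a=1 ⇒ p=59, q=3
…
i=5: a=1 ⇒ p=334, q=17
…
i=7: a=1 ⇒ p=6621, q=337
…
i=9: a=1 ⇒ p=39392, q=2005
i=10: a=1 ⇒ p=72163, q=3673
i=11: a=1 ⇒ p=111555, q=5678
(x₁, y₁) = (111555, 5678);  111555² − 386·5678² = 1 ✓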